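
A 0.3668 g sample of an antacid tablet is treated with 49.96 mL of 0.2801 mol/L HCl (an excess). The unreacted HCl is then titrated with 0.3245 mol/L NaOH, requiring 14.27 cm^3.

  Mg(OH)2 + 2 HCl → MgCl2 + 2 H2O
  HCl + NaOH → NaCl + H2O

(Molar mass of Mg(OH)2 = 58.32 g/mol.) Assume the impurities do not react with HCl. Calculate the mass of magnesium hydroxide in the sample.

n(HCl) added = 0.04996 × 0.2801 = 0.01399 mol
n(NaOH) used in back-titration = 0.01427 × 0.3245 = 4.631 × 10^-3 mol
n(HCl) left over = 4.631 × 10^-3 mol (1:1 ratio)
n(HCl) consumed by analyte = 0.01399 − 4.631 × 10^-3 = 9.363 × 10^-3 mol
From the 1:2 ratio, n(Mg(OH)2) = 1/2 × 9.363 × 10^-3 = 4.682 × 10^-3 mol
mass of Mg(OH)2 = 4.682 × 10^-3 × 58.32 = 0.2730 g

0.2730 g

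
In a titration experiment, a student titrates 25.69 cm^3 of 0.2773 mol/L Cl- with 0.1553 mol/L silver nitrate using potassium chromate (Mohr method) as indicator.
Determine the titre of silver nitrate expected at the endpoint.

45.87 mL

Ag^+ + Cl^- → AgCl(s)
n(Cl-) = 0.02569 L × 0.2773 mol/L = 7.124 × 10^-3 mol
n(AgNO3) = 7.124 × 10^-3 mol (1:1 stoichiometry)
V(AgNO3) = 7.124 × 10^-3 mol / 0.1553 mol/L = 0.04587 L = 45.87 mL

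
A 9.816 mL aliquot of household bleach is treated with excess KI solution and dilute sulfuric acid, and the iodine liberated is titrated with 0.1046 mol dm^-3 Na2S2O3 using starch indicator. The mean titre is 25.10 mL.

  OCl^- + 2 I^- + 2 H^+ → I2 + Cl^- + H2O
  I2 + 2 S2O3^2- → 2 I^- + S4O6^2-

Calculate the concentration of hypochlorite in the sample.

0.1337 mol/L

n(S2O3^2-) = 0.02510 × 0.1046 = 2.625 × 10^-3 mol
n(I2) = n(S2O3^2-)/2 = 1.313 × 10^-3 mol
n(OCl^-) in the aliquot = 1.313 × 10^-3 mol (1:1 ratio)
[OCl^-] = 1.313 × 10^-3 / 0.009816 = 0.1337 mol/L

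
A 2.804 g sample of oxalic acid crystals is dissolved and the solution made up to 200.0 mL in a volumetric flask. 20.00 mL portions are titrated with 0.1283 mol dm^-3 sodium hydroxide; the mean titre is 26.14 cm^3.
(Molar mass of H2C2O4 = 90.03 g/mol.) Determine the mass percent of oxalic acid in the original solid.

H2C2O4 + 2 NaOH → Na2C2O4 + 2 H2O
n(NaOH) per titration = 0.02614 × 0.1283 = 3.354 × 10^-3 mol
From the 1:2 ratio, n(H2C2O4) in each aliquot = 1/2 × 3.354 × 10^-3 = 1.677 × 10^-3 mol
n(H2C2O4) in the whole flask = 1.677 × 10^-3 × 200.0/20.00 = 0.01677 mol
mass of H2C2O4 = 0.01677 × 90.03 = 1.510 g
% H2C2O4 = 1.510 / 2.804 × 100 = 53.84 %

53.84 %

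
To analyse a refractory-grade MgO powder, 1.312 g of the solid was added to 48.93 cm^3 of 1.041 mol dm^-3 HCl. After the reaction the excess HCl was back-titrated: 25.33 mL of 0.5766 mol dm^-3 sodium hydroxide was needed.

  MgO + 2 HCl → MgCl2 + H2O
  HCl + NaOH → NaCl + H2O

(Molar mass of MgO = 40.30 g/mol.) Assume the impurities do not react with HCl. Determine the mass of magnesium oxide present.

n(HCl) added = 0.04893 × 1.041 = 0.05094 mol
n(NaOH) used in back-titration = 0.02533 × 0.5766 = 0.01461 mol
n(HCl) left over = 0.01461 mol (1:1 ratio)
n(HCl) consumed by analyte = 0.05094 − 0.01461 = 0.03633 mol
From the 1:2 ratio, n(MgO) = 1/2 × 0.03633 = 0.01817 mol
mass of MgO = 0.01817 × 40.30 = 0.7321 g

0.7321 g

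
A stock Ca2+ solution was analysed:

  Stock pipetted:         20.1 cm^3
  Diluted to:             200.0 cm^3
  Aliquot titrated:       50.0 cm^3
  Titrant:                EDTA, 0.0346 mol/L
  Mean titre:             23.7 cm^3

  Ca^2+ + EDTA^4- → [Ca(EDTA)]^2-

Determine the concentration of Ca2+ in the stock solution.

n(EDTA) = 0.0237 × 0.0346 = 8.20 × 10^-4 mol
n(Ca2+) in the aliquot = 8.20 × 10^-4 mol (1:1 ratio)
[Ca2+]_dilute = 8.20 × 10^-4 / 0.0500 = 0.0164 mol/L
Dilution factor = 200.0 / 20.1 = 9.950
[Ca2+]_stock = 0.0164 × 9.950 = 0.163 mol/L

0.163 mol/L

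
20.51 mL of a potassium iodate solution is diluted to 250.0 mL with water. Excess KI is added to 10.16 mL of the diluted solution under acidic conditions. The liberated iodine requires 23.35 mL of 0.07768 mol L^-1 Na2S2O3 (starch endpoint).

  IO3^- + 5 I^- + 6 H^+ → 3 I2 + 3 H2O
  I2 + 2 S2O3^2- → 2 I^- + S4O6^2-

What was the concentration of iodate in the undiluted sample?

0.3627 mol/L

n(S2O3^2-) = 0.02335 × 0.07768 = 1.814 × 10^-3 mol
n(I2) = n(S2O3^2-)/2 = 9.069 × 10^-4 mol
From the 1:3 ratio, n(IO3^-) in the aliquot = 1/3 × 9.069 × 10^-4 = 3.023 × 10^-4 mol
[IO3^-]_dilute = 3.023 × 10^-4 / 0.01016 = 0.02975 mol/L
[IO3^-]_original = 0.02975 × 250.0/20.51 = 0.3627 mol/L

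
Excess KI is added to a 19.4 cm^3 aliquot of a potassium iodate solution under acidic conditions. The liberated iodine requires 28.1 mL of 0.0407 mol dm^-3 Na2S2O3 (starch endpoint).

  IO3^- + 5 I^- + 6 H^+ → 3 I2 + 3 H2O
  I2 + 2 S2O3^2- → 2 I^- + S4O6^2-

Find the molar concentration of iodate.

0.00983 mol/L

n(S2O3^2-) = 0.0281 × 0.0407 = 1.14 × 10^-3 mol
n(I2) = n(S2O3^2-)/2 = 5.72 × 10^-4 mol
From the 1:3 ratio, n(IO3^-) in the aliquot = 1/3 × 5.72 × 10^-4 = 1.91 × 10^-4 mol
[IO3^-] = 1.91 × 10^-4 / 0.0194 = 0.00983 mol/L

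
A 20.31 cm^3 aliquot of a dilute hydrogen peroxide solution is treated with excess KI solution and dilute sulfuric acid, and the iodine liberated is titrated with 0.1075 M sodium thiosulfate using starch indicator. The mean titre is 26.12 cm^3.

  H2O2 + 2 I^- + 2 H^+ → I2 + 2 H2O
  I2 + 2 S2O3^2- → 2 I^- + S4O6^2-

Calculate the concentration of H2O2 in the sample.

n(S2O3^2-) = 0.02612 × 0.1075 = 2.808 × 10^-3 mol
n(I2) = n(S2O3^2-)/2 = 1.404 × 10^-3 mol
n(H2O2) in the aliquot = 1.404 × 10^-3 mol (1:1 ratio)
[H2O2] = 1.404 × 10^-3 / 0.02031 = 0.06913 mol/L

0.06913 M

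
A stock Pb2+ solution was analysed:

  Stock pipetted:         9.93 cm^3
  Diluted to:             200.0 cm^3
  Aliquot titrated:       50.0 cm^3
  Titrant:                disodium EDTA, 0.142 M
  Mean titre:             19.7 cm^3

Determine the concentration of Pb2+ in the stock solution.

Pb^2+ + EDTA^4- → [Pb(EDTA)]^2-
n(EDTA) = 0.0197 × 0.142 = 2.80 × 10^-3 mol
n(Pb2+) in the aliquot = 2.80 × 10^-3 mol (1:1 ratio)
[Pb2+]_dilute = 2.80 × 10^-3 / 0.0500 = 0.0559 mol/L
Dilution factor = 200.0 / 9.93 = 20.14
[Pb2+]_stock = 0.0559 × 20.14 = 1.13 mol/L

1.13 M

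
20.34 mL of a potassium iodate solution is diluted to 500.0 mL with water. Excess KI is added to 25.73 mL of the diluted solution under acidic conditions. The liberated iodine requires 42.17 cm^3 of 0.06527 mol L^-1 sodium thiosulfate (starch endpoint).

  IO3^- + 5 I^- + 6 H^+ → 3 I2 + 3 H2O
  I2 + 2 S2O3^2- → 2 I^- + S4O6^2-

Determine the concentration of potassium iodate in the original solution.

0.4383 mol/L

n(S2O3^2-) = 0.04217 × 0.06527 = 2.752 × 10^-3 mol
n(I2) = n(S2O3^2-)/2 = 1.376 × 10^-3 mol
From the 1:3 ratio, n(IO3^-) in the aliquot = 1/3 × 1.376 × 10^-3 = 4.587 × 10^-4 mol
[IO3^-]_dilute = 4.587 × 10^-4 / 0.02573 = 0.01783 mol/L
[IO3^-]_original = 0.01783 × 500.0/20.34 = 0.4383 mol/L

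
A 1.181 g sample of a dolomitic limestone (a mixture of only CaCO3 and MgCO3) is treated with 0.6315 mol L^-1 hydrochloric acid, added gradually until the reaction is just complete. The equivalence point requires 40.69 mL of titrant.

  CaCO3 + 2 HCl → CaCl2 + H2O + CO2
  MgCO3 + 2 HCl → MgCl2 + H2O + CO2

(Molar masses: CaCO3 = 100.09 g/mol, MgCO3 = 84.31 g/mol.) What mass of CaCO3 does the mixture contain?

0.6203 g

n(HCl) = 0.04069 × 0.6315 = 0.02570 mol
Let x = n(CaCO3), y = n(MgCO3).
Titrant: 2x + 2y = 0.02570;  mass: 100.09x + 84.31y = 1.181
Solving, x = 6.197 × 10^-3 mol, y = 6.650 × 10^-3 mol
mass of CaCO3 = 6.197 × 10^-3 × 100.09 = 0.6203 g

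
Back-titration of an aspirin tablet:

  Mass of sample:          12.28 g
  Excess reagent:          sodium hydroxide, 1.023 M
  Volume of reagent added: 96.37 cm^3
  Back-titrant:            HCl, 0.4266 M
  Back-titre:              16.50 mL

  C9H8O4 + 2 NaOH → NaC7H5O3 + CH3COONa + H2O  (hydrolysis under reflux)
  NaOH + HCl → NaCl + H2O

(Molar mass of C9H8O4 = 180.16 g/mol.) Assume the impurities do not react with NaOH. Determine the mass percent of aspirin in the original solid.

67.15 %

n(NaOH) added = 0.09637 × 1.023 = 0.09859 mol
n(HCl) used in back-titration = 0.01650 × 0.4266 = 7.039 × 10^-3 mol
n(NaOH) left over = 7.039 × 10^-3 mol (1:1 ratio)
n(NaOH) consumed by analyte = 0.09859 − 7.039 × 10^-3 = 0.09155 mol
From the 1:2 ratio, n(C9H8O4) = 1/2 × 0.09155 = 0.04577 mol
mass of C9H8O4 = 0.04577 × 180.16 = 8.247 g
% C9H8O4 = 8.247 / 12.28 × 100 = 67.15 %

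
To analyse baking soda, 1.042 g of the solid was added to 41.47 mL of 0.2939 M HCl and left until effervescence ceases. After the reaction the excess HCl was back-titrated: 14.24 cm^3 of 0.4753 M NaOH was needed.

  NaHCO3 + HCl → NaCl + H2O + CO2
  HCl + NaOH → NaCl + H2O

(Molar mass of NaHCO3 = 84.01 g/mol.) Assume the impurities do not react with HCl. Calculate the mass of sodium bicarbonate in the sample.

n(HCl) added = 0.04147 × 0.2939 = 0.01219 mol
n(NaOH) used in back-titration = 0.01424 × 0.4753 = 6.768 × 10^-3 mol
n(HCl) left over = 6.768 × 10^-3 mol (1:1 ratio)
n(HCl) consumed by analyte = 0.01219 − 6.768 × 10^-3 = 5.420 × 10^-3 mol
n(NaHCO3) = 5.420 × 10^-3 mol (1:1 ratio)
mass of NaHCO3 = 5.420 × 10^-3 × 84.01 = 0.4553 g

0.4553 g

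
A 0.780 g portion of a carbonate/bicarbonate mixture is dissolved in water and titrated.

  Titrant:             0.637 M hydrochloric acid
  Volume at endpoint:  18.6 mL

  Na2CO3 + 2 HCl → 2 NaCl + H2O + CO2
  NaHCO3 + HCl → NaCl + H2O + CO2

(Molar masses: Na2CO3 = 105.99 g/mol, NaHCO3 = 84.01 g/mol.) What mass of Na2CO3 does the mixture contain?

0.368 g

n(HCl) = 0.0186 × 0.637 = 0.0118 mol
Let x = n(Na2CO3), y = n(NaHCO3).
Titrant: 2x + 1y = 0.0118;  mass: 105.99x + 84.01y = 0.780
Solving, x = 3.47 × 10^-3 mol, y = 4.90 × 10^-3 mol
mass of Na2CO3 = 3.47 × 10^-3 × 105.99 = 0.368 g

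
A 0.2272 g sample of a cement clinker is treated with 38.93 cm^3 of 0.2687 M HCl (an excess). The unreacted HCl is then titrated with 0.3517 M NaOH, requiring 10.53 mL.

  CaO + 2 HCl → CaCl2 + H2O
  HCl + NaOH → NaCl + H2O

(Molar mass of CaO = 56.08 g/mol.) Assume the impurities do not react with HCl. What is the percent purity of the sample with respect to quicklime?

n(HCl) added = 0.03893 × 0.2687 = 0.01046 mol
n(NaOH) used in back-titration = 0.01053 × 0.3517 = 3.703 × 10^-3 mol
n(HCl) left over = 3.703 × 10^-3 mol (1:1 ratio)
n(HCl) consumed by analyte = 0.01046 − 3.703 × 10^-3 = 6.757 × 10^-3 mol
From the 1:2 ratio, n(CaO) = 1/2 × 6.757 × 10^-3 = 3.379 × 10^-3 mol
mass of CaO = 3.379 × 10^-3 × 56.08 = 0.1895 g
% CaO = 0.1895 / 0.2272 × 100 = 83.39 %

83.39 %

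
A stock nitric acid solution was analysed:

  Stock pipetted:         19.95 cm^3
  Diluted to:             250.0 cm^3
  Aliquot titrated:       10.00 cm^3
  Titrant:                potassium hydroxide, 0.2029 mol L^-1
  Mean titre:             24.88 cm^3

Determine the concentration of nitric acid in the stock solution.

6.326 mol/L

HNO3 + KOH → KNO3 + H2O
n(KOH) = 0.02488 × 0.2029 = 5.048 × 10^-3 mol
n(HNO3) in the aliquot = 5.048 × 10^-3 mol (1:1 ratio)
[HNO3]_dilute = 5.048 × 10^-3 / 0.01000 = 0.5048 mol/L
Dilution factor = 250.0 / 19.95 = 12.53
[HNO3]_stock = 0.5048 × 12.53 = 6.326 mol/L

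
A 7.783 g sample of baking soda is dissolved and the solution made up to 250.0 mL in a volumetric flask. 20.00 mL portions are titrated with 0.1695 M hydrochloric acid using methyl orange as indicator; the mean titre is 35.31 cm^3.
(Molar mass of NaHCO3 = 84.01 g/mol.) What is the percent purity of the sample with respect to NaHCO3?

80.75 %

NaHCO3 + HCl → NaCl + H2O + CO2
n(HCl) per titration = 0.03531 × 0.1695 = 5.985 × 10^-3 mol
n(NaHCO3) in each aliquot = 5.985 × 10^-3 mol (1:1 ratio)
n(NaHCO3) in the whole flask = 5.985 × 10^-3 × 250.0/20.00 = 0.07481 mol
mass of NaHCO3 = 0.07481 × 84.01 = 6.285 g
% NaHCO3 = 6.285 / 7.783 × 100 = 80.75 %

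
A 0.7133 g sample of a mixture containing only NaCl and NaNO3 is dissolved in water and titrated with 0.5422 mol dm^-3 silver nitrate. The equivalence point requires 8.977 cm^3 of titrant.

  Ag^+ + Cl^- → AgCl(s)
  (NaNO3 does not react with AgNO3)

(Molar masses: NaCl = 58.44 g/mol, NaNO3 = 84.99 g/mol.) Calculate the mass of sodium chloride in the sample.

0.2844 g

n(AgNO3) = 0.008977 × 0.5422 = 4.867 × 10^-3 mol
Let x = n(NaCl), y = n(NaNO3).
Titrant: 1x = 4.867 × 10^-3;  mass: 58.44x + 84.99y = 0.7133
Solving, x = 4.867 × 10^-3 mol, y = 5.046 × 10^-3 mol
mass of NaCl = 4.867 × 10^-3 × 58.44 = 0.2844 g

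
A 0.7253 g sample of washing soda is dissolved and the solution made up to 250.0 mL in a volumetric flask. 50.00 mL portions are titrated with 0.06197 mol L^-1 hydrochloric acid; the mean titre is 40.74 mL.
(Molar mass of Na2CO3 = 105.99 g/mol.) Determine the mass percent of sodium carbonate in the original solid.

Na2CO3 + 2 HCl → 2 NaCl + H2O + CO2
n(HCl) per titration = 0.04074 × 0.06197 = 2.525 × 10^-3 mol
From the 1:2 ratio, n(Na2CO3) in each aliquot = 1/2 × 2.525 × 10^-3 = 1.262 × 10^-3 mol
n(Na2CO3) in the whole flask = 1.262 × 10^-3 × 250.0/50.00 = 6.312 × 10^-3 mol
mass of Na2CO3 = 6.312 × 10^-3 × 105.99 = 0.6690 g
% Na2CO3 = 0.6690 / 0.7253 × 100 = 92.23 %

92.23 %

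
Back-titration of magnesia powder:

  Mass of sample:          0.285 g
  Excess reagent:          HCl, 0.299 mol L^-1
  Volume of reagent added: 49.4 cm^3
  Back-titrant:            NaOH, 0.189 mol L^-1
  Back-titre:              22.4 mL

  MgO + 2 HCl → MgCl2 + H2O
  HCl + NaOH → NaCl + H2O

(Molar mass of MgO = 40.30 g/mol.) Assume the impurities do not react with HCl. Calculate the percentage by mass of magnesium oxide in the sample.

74.5 %

n(HCl) added = 0.0494 × 0.299 = 0.0148 mol
n(NaOH) used in back-titration = 0.0224 × 0.189 = 4.23 × 10^-3 mol
n(HCl) left over = 4.23 × 10^-3 mol (1:1 ratio)
n(HCl) consumed by analyte = 0.0148 − 4.23 × 10^-3 = 0.0105 mol
From the 1:2 ratio, n(MgO) = 1/2 × 0.0105 = 5.27 × 10^-3 mol
mass of MgO = 5.27 × 10^-3 × 40.30 = 0.212 g
% MgO = 0.212 / 0.285 × 100 = 74.5 %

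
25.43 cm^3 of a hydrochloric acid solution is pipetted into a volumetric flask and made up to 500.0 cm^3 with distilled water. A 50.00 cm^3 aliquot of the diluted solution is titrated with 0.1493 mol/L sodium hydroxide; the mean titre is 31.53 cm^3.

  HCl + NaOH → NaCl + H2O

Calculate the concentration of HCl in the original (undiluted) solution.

n(NaOH) = 0.03153 × 0.1493 = 4.707 × 10^-3 mol
n(HCl) in the aliquot = 4.707 × 10^-3 mol (1:1 ratio)
[HCl]_dilute = 4.707 × 10^-3 / 0.05000 = 0.09415 mol/L
Dilution factor = 500.0 / 25.43 = 19.66
[HCl]_stock = 0.09415 × 19.66 = 1.851 mol/L

1.851 mol/L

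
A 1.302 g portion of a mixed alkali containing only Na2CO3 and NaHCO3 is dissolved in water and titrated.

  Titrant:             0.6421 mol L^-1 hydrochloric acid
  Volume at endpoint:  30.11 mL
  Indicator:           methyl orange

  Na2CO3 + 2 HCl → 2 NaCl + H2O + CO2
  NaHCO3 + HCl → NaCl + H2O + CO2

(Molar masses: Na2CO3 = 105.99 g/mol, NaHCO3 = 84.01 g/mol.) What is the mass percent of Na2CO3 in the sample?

n(HCl) = 0.03011 × 0.6421 = 0.01933 mol
Let x = n(Na2CO3), y = n(NaHCO3).
Titrant: 2x + 1y = 0.01933;  mass: 105.99x + 84.01y = 1.302
Solving, x = 5.195 × 10^-3 mol, y = 8.945 × 10^-3 mol
mass of Na2CO3 = 5.195 × 10^-3 × 105.99 = 0.5506 g
% Na2CO3 = 0.5506 / 1.302 × 100 = 42.29 %

42.29 %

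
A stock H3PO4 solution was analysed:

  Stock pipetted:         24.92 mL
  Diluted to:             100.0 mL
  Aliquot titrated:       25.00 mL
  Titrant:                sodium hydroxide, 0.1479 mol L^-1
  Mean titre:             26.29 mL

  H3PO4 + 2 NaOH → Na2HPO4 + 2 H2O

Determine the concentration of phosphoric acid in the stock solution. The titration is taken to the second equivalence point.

n(NaOH) = 0.02629 × 0.1479 = 3.888 × 10^-3 mol
From the 1:2 ratio, n(H3PO4) in the aliquot = 1/2 × 3.888 × 10^-3 = 1.944 × 10^-3 mol
[H3PO4]_dilute = 1.944 × 10^-3 / 0.02500 = 0.07777 mol/L
Dilution factor = 100.0 / 24.92 = 4.013
[H3PO4]_stock = 0.07777 × 4.013 = 0.3121 mol/L

0.3121 mol/L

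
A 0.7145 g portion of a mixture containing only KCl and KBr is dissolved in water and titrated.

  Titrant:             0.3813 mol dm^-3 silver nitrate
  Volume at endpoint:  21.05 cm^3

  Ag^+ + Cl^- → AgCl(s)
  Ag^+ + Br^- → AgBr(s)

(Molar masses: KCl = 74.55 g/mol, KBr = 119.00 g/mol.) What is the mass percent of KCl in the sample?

n(AgNO3) = 0.02105 × 0.3813 = 8.026 × 10^-3 mol
Let x = n(KCl), y = n(KBr).
Titrant: 1x + 1y = 8.026 × 10^-3;  mass: 74.55x + 119.00y = 0.7145
Solving, x = 5.414 × 10^-3 mol, y = 2.613 × 10^-3 mol
mass of KCl = 5.414 × 10^-3 × 74.55 = 0.4036 g
% KCl = 0.4036 / 0.7145 × 100 = 56.49 %

56.49 %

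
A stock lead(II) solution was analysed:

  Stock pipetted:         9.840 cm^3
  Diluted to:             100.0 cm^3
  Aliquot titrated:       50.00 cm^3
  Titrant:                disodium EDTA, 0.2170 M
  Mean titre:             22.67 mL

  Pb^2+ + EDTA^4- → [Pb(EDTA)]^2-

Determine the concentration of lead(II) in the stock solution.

n(EDTA) = 0.02267 × 0.2170 = 4.919 × 10^-3 mol
n(Pb2+) in the aliquot = 4.919 × 10^-3 mol (1:1 ratio)
[Pb2+]_dilute = 4.919 × 10^-3 / 0.05000 = 0.09839 mol/L
Dilution factor = 100.0 / 9.840 = 10.16
[Pb2+]_stock = 0.09839 × 10.16 = 0.9999 mol/L

0.9999 M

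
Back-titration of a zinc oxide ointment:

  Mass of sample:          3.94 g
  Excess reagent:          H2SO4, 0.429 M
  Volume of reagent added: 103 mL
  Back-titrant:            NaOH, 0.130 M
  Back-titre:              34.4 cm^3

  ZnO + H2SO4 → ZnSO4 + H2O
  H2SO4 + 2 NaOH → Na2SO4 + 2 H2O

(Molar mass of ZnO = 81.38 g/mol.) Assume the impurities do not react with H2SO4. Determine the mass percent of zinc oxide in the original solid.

86.6 %

n(H2SO4) added = 0.103 × 0.429 = 0.0442 mol
n(NaOH) used in back-titration = 0.0344 × 0.130 = 4.47 × 10^-3 mol
From the 1:2 ratio, n(H2SO4) left over = 1/2 × 4.47 × 10^-3 = 2.24 × 10^-3 mol
n(H2SO4) consumed by analyte = 0.0442 − 2.24 × 10^-3 = 0.0420 mol
n(ZnO) = 0.0420 mol (1:1 ratio)
mass of ZnO = 0.0420 × 81.38 = 3.41 g
% ZnO = 3.41 / 3.94 × 100 = 86.6 %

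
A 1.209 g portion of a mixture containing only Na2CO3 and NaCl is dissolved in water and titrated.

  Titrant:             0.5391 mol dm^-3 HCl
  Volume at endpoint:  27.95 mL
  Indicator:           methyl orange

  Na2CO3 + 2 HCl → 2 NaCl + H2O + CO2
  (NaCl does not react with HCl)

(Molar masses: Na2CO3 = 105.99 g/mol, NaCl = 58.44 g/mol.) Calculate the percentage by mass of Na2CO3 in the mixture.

n(HCl) = 0.02795 × 0.5391 = 0.01507 mol
Let x = n(Na2CO3), y = n(NaCl).
Titrant: 2x = 0.01507;  mass: 105.99x + 58.44y = 1.209
Solving, x = 7.534 × 10^-3 mol, y = 7.024 × 10^-3 mol
mass of Na2CO3 = 7.534 × 10^-3 × 105.99 = 0.7985 g
% Na2CO3 = 0.7985 / 1.209 × 100 = 66.05 %

66.05 %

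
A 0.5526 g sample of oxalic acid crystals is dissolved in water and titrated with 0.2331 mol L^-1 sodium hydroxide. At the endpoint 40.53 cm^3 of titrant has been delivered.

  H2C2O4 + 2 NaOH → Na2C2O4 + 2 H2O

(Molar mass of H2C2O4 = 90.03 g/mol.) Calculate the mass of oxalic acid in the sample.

0.4253 g

n(NaOH) = 0.04053 L × 0.2331 mol/L = 9.448 × 10^-3 mol
From the 1:2 ratio, n(H2C2O4) = 1/2 × 9.448 × 10^-3 = 4.724 × 10^-3 mol
mass of H2C2O4 = 4.724 × 10^-3 × 90.03 g/mol = 0.4253 g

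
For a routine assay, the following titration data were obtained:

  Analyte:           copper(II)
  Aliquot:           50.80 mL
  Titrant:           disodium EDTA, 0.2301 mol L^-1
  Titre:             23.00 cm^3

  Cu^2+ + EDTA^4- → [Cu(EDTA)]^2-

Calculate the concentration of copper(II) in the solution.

0.1042 mol/L

n(EDTA) = 0.02300 L × 0.2301 mol/L = 5.292 × 10^-3 mol
n(Cu2+) = 5.292 × 10^-3 mol (1:1 mole ratio)
[Cu2+] = 5.292 × 10^-3 mol / 0.05080 L = 0.1042 mol/L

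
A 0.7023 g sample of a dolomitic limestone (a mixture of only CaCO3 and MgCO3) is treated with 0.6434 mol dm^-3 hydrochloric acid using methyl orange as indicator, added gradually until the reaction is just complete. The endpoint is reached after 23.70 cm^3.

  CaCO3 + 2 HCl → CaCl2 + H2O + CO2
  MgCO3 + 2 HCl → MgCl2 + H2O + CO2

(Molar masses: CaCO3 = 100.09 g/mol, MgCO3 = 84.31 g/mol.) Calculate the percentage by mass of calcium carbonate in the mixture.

53.73 %

n(HCl) = 0.02370 × 0.6434 = 0.01525 mol
Let x = n(CaCO3), y = n(MgCO3).
Titrant: 2x + 2y = 0.01525;  mass: 100.09x + 84.31y = 0.7023
Solving, x = 3.770 × 10^-3 mol, y = 3.854 × 10^-3 mol
mass of CaCO3 = 3.770 × 10^-3 × 100.09 = 0.3774 g
% CaCO3 = 0.3774 / 0.7023 × 100 = 53.73 %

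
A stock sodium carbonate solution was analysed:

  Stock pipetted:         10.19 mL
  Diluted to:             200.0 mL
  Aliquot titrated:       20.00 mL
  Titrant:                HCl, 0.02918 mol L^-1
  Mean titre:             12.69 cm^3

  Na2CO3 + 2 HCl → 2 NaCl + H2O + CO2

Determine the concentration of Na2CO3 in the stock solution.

n(HCl) = 0.01269 × 0.02918 = 3.703 × 10^-4 mol
From the 1:2 ratio, n(Na2CO3) in the aliquot = 1/2 × 3.703 × 10^-4 = 1.851 × 10^-4 mol
[Na2CO3]_dilute = 1.851 × 10^-4 / 0.02000 = 0.009257 mol/L
Dilution factor = 200.0 / 10.19 = 19.63
[Na2CO3]_stock = 0.009257 × 19.63 = 0.1817 mol/L

0.1817 mol/L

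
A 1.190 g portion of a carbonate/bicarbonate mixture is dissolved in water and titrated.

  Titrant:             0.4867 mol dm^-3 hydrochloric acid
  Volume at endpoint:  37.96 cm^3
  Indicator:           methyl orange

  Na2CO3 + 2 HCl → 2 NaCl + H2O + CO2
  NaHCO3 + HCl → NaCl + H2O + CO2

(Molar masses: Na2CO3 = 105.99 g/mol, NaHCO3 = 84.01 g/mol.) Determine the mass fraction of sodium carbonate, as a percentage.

n(HCl) = 0.03796 × 0.4867 = 0.01848 mol
Let x = n(Na2CO3), y = n(NaHCO3).
Titrant: 2x + 1y = 0.01848;  mass: 105.99x + 84.01y = 1.190
Solving, x = 5.837 × 10^-3 mol, y = 6.800 × 10^-3 mol
mass of Na2CO3 = 5.837 × 10^-3 × 105.99 = 0.6187 g
% Na2CO3 = 0.6187 / 1.190 × 100 = 51.99 %

51.99 %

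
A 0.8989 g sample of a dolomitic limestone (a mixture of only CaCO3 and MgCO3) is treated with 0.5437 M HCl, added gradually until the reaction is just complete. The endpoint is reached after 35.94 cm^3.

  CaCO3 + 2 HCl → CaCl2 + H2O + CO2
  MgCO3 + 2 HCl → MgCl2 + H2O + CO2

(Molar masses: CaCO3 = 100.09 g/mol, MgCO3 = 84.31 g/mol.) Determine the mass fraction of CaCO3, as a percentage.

n(HCl) = 0.03594 × 0.5437 = 0.01954 mol
Let x = n(CaCO3), y = n(MgCO3).
Titrant: 2x + 2y = 0.01954;  mass: 100.09x + 84.31y = 0.8989
Solving, x = 4.763 × 10^-3 mol, y = 5.007 × 10^-3 mol
mass of CaCO3 = 4.763 × 10^-3 × 100.09 = 0.4768 g
% CaCO3 = 0.4768 / 0.8989 × 100 = 53.04 %

53.04 %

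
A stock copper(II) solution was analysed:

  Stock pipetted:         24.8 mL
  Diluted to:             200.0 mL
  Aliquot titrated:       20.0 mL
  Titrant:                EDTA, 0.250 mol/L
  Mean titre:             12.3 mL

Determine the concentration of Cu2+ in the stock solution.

Cu^2+ + EDTA^4- → [Cu(EDTA)]^2-
n(EDTA) = 0.0123 × 0.250 = 3.08 × 10^-3 mol
n(Cu2+) in the aliquot = 3.08 × 10^-3 mol (1:1 ratio)
[Cu2+]_dilute = 3.08 × 10^-3 / 0.0200 = 0.154 mol/L
Dilution factor = 200.0 / 24.8 = 8.065
[Cu2+]_stock = 0.154 × 8.065 = 1.24 mol/L

1.24 mol/L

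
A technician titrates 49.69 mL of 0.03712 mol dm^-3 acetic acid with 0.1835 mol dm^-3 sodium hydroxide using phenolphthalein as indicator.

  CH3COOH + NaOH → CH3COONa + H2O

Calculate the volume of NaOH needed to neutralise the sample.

10.05 mL

n(CH3COOH) = 0.04969 L × 0.03712 mol/L = 1.844 × 10^-3 mol
n(NaOH) = 1.844 × 10^-3 mol (1:1 stoichiometry)
V(NaOH) = 1.844 × 10^-3 mol / 0.1835 mol/L = 0.01005 L = 10.05 mL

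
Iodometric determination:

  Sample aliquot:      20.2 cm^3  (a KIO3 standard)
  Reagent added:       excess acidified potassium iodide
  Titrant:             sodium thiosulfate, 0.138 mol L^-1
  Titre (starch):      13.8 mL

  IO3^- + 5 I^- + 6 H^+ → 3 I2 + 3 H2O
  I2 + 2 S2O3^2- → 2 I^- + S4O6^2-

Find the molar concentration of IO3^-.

0.0157 mol/L

n(S2O3^2-) = 0.0138 × 0.138 = 1.90 × 10^-3 mol
n(I2) = n(S2O3^2-)/2 = 9.52 × 10^-4 mol
From the 1:3 ratio, n(IO3^-) in the aliquot = 1/3 × 9.52 × 10^-4 = 3.17 × 10^-4 mol
[IO3^-] = 3.17 × 10^-4 / 0.0202 = 0.0157 mol/L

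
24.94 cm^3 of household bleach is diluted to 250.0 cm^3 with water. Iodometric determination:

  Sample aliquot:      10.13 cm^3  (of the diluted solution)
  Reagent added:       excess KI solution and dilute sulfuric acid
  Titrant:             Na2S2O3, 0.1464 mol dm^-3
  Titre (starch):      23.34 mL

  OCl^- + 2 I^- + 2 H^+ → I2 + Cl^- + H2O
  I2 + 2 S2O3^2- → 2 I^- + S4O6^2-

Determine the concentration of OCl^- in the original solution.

n(S2O3^2-) = 0.02334 × 0.1464 = 3.417 × 10^-3 mol
n(I2) = n(S2O3^2-)/2 = 1.708 × 10^-3 mol
n(OCl^-) in the aliquot = 1.708 × 10^-3 mol (1:1 ratio)
[OCl^-]_dilute = 1.708 × 10^-3 / 0.01013 = 0.1687 mol/L
[OCl^-]_original = 0.1687 × 250.0/24.94 = 1.691 mol/L

1.691 mol/L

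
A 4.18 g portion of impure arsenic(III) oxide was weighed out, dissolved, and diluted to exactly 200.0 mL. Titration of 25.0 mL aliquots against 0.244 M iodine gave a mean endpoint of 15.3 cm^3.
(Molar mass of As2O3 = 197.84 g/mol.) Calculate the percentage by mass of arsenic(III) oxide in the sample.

70.7 %

As2O3 + 2 I2 + 2 H2O → As2O5 + 4 HI
n(I2) per titration = 0.0153 × 0.244 = 3.73 × 10^-3 mol
From the 1:2 ratio, n(As2O3) in each aliquot = 1/2 × 3.73 × 10^-3 = 1.87 × 10^-3 mol
n(As2O3) in the whole flask = 1.87 × 10^-3 × 200.0/25.0 = 0.0149 mol
mass of As2O3 = 0.0149 × 197.84 = 2.95 g
% As2O3 = 2.95 / 4.18 × 100 = 70.7 %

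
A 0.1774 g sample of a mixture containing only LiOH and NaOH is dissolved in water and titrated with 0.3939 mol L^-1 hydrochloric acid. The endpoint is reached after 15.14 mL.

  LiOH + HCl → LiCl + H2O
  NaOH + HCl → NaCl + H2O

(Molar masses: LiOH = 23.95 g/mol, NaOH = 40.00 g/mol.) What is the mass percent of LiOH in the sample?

51.43 %

n(HCl) = 0.01514 × 0.3939 = 5.964 × 10^-3 mol
Let x = n(LiOH), y = n(NaOH).
Titrant: 1x + 1y = 5.964 × 10^-3;  mass: 23.95x + 40.00y = 0.1774
Solving, x = 3.810 × 10^-3 mol, y = 2.154 × 10^-3 mol
mass of LiOH = 3.810 × 10^-3 × 23.95 = 0.09124 g
% LiOH = 0.09124 / 0.1774 × 100 = 51.43 %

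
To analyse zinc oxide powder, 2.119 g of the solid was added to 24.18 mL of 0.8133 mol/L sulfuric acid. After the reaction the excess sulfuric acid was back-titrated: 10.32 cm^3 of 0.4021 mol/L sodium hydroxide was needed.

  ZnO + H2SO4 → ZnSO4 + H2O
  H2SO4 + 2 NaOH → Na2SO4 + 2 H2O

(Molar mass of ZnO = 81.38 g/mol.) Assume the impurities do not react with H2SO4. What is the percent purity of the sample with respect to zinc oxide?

67.56 %

n(H2SO4) added = 0.02418 × 0.8133 = 0.01967 mol
n(NaOH) used in back-titration = 0.01032 × 0.4021 = 4.150 × 10^-3 mol
From the 1:2 ratio, n(H2SO4) left over = 1/2 × 4.150 × 10^-3 = 2.075 × 10^-3 mol
n(H2SO4) consumed by analyte = 0.01967 − 2.075 × 10^-3 = 0.01759 mol
n(ZnO) = 0.01759 mol (1:1 ratio)
mass of ZnO = 0.01759 × 81.38 = 1.432 g
% ZnO = 1.432 / 2.119 × 100 = 67.56 %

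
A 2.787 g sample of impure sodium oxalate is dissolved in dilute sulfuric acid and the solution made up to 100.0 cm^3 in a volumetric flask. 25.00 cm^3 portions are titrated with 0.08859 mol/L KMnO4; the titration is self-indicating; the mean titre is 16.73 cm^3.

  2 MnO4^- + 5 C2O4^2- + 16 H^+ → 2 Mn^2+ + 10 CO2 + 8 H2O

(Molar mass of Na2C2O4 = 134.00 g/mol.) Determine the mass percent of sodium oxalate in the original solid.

71.26 %

n(KMnO4) per titration = 0.01673 × 0.08859 = 1.482 × 10^-3 mol
From the 5:2 ratio, n(Na2C2O4) in each aliquot = 5/2 × 1.482 × 10^-3 = 3.705 × 10^-3 mol
n(Na2C2O4) in the whole flask = 3.705 × 10^-3 × 100.0/25.00 = 0.01482 mol
mass of Na2C2O4 = 0.01482 × 134.00 = 1.986 g
% Na2C2O4 = 1.986 / 2.787 × 100 = 71.26 %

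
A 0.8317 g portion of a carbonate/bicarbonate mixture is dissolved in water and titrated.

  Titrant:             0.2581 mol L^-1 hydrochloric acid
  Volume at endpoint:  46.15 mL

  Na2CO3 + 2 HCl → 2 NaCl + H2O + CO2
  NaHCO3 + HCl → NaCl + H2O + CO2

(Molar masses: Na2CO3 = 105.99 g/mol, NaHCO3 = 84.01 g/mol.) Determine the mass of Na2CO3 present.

0.2887 g

n(HCl) = 0.04615 × 0.2581 = 0.01191 mol
Let x = n(Na2CO3), y = n(NaHCO3).
Titrant: 2x + 1y = 0.01191;  mass: 105.99x + 84.01y = 0.8317
Solving, x = 2.724 × 10^-3 mol, y = 6.463 × 10^-3 mol
mass of Na2CO3 = 2.724 × 10^-3 × 105.99 = 0.2887 g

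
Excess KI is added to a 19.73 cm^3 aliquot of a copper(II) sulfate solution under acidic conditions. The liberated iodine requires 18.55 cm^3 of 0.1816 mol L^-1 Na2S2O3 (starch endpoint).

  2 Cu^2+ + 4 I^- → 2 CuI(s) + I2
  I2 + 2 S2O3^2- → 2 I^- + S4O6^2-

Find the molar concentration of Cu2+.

0.1707 mol/L

n(S2O3^2-) = 0.01855 × 0.1816 = 3.369 × 10^-3 mol
n(I2) = n(S2O3^2-)/2 = 1.684 × 10^-3 mol
From the 2:1 ratio, n(Cu2+) in the aliquot = 2/1 × 1.684 × 10^-3 = 3.369 × 10^-3 mol
[Cu2+] = 3.369 × 10^-3 / 0.01973 = 0.1707 mol/L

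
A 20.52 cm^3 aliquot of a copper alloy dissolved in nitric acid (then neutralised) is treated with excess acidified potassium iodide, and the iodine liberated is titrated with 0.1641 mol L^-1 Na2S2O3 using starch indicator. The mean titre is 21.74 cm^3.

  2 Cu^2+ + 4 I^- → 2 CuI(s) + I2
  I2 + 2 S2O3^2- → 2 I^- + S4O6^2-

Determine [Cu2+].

0.1739 mol/L

n(S2O3^2-) = 0.02174 × 0.1641 = 3.568 × 10^-3 mol
n(I2) = n(S2O3^2-)/2 = 1.784 × 10^-3 mol
From the 2:1 ratio, n(Cu2+) in the aliquot = 2/1 × 1.784 × 10^-3 = 3.568 × 10^-3 mol
[Cu2+] = 3.568 × 10^-3 / 0.02052 = 0.1739 mol/L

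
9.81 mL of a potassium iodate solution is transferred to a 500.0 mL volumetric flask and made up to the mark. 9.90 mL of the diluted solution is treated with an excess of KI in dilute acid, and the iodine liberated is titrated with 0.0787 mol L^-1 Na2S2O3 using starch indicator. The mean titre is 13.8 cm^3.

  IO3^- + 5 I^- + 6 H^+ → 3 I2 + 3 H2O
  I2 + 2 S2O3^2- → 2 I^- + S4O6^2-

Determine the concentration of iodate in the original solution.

0.932 mol/L

n(S2O3^2-) = 0.0138 × 0.0787 = 1.09 × 10^-3 mol
n(I2) = n(S2O3^2-)/2 = 5.43 × 10^-4 mol
From the 1:3 ratio, n(IO3^-) in the aliquot = 1/3 × 5.43 × 10^-4 = 1.81 × 10^-4 mol
[IO3^-]_dilute = 1.81 × 10^-4 / 0.00990 = 0.0183 mol/L
[IO3^-]_original = 0.0183 × 500.0/9.81 = 0.932 mol/L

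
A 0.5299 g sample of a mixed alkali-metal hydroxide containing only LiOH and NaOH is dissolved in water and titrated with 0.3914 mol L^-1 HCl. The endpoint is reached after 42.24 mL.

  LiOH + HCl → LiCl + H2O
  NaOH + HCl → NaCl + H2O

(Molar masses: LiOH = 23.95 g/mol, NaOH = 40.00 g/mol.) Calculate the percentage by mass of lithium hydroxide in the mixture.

n(HCl) = 0.04224 × 0.3914 = 0.01653 mol
Let x = n(LiOH), y = n(NaOH).
Titrant: 1x + 1y = 0.01653;  mass: 23.95x + 40.00y = 0.5299
Solving, x = 8.188 × 10^-3 mol, y = 8.345 × 10^-3 mol
mass of LiOH = 8.188 × 10^-3 × 23.95 = 0.1961 g
% LiOH = 0.1961 / 0.5299 × 100 = 37.01 %

37.01 %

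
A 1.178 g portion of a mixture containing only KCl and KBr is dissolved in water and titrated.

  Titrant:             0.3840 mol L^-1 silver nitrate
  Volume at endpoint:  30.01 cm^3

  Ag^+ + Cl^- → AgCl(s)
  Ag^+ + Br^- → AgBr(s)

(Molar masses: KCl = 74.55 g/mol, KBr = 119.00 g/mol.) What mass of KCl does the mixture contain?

n(AgNO3) = 0.03001 × 0.3840 = 0.01152 mol
Let x = n(KCl), y = n(KBr).
Titrant: 1x + 1y = 0.01152;  mass: 74.55x + 119.00y = 1.178
Solving, x = 4.350 × 10^-3 mol, y = 7.174 × 10^-3 mol
mass of KCl = 4.350 × 10^-3 × 74.55 = 0.3243 g

0.3243 g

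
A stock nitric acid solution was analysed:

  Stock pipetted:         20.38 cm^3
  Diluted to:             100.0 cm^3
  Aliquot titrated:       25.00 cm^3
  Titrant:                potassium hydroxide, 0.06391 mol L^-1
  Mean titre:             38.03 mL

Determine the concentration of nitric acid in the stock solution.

HNO3 + KOH → KNO3 + H2O
n(KOH) = 0.03803 × 0.06391 = 2.430 × 10^-3 mol
n(HNO3) in the aliquot = 2.430 × 10^-3 mol (1:1 ratio)
[HNO3]_dilute = 2.430 × 10^-3 / 0.02500 = 0.09722 mol/L
Dilution factor = 100.0 / 20.38 = 4.907
[HNO3]_stock = 0.09722 × 4.907 = 0.4770 mol/L

0.4770 mol/L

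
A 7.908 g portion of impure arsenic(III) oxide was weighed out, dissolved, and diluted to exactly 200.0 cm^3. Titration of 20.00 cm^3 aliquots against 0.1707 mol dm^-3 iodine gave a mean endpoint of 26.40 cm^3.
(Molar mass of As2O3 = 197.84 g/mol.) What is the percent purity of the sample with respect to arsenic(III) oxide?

As2O3 + 2 I2 + 2 H2O → As2O5 + 4 HI
n(I2) per titration = 0.02640 × 0.1707 = 4.506 × 10^-3 mol
From the 1:2 ratio, n(As2O3) in each aliquot = 1/2 × 4.506 × 10^-3 = 2.253 × 10^-3 mol
n(As2O3) in the whole flask = 2.253 × 10^-3 × 200.0/20.00 = 0.02253 mol
mass of As2O3 = 0.02253 × 197.84 = 4.458 g
% As2O3 = 4.458 / 7.908 × 100 = 56.37 %

56.37 %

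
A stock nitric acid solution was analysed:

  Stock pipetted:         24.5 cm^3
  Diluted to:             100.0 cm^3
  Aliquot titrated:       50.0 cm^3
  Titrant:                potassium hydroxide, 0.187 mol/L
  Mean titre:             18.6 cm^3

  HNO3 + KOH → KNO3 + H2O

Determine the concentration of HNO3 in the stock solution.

n(KOH) = 0.0186 × 0.187 = 3.48 × 10^-3 mol
n(HNO3) in the aliquot = 3.48 × 10^-3 mol (1:1 ratio)
[HNO3]_dilute = 3.48 × 10^-3 / 0.0500 = 0.0696 mol/L
Dilution factor = 100.0 / 24.5 = 4.082
[HNO3]_stock = 0.0696 × 4.082 = 0.284 mol/L

0.284 mol/L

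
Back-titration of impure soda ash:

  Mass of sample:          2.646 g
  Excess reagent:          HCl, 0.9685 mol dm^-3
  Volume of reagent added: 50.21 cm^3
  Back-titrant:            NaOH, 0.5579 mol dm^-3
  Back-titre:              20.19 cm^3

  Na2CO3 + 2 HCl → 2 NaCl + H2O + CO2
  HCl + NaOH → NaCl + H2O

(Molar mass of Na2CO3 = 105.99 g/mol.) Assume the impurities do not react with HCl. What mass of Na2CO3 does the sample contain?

n(HCl) added = 0.05021 × 0.9685 = 0.04863 mol
n(NaOH) used in back-titration = 0.02019 × 0.5579 = 0.01126 mol
n(HCl) left over = 0.01126 mol (1:1 ratio)
n(HCl) consumed by analyte = 0.04863 − 0.01126 = 0.03736 mol
From the 1:2 ratio, n(Na2CO3) = 1/2 × 0.03736 = 0.01868 mol
mass of Na2CO3 = 0.01868 × 105.99 = 1.980 g

1.980 g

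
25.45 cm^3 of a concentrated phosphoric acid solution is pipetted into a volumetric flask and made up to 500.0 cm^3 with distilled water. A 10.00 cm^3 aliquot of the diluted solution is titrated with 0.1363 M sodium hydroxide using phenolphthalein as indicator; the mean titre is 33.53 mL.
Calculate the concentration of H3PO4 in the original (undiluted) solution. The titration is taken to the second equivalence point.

4.489 M

H3PO4 + 2 NaOH → Na2HPO4 + 2 H2O
n(NaOH) = 0.03353 × 0.1363 = 4.570 × 10^-3 mol
From the 1:2 ratio, n(H3PO4) in the aliquot = 1/2 × 4.570 × 10^-3 = 2.285 × 10^-3 mol
[H3PO4]_dilute = 2.285 × 10^-3 / 0.01000 = 0.2285 mol/L
Dilution factor = 500.0 / 25.45 = 19.65
[H3PO4]_stock = 0.2285 × 19.65 = 4.489 mol/L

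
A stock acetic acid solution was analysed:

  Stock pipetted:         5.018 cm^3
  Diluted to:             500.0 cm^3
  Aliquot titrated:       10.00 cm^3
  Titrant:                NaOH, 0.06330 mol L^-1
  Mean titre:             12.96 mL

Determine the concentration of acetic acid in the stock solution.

CH3COOH + NaOH → CH3COONa + H2O
n(NaOH) = 0.01296 × 0.06330 = 8.204 × 10^-4 mol
n(CH3COOH) in the aliquot = 8.204 × 10^-4 mol (1:1 ratio)
[CH3COOH]_dilute = 8.204 × 10^-4 / 0.01000 = 0.08204 mol/L
Dilution factor = 500.0 / 5.018 = 99.64
[CH3COOH]_stock = 0.08204 × 99.64 = 8.174 mol/L

8.174 mol/L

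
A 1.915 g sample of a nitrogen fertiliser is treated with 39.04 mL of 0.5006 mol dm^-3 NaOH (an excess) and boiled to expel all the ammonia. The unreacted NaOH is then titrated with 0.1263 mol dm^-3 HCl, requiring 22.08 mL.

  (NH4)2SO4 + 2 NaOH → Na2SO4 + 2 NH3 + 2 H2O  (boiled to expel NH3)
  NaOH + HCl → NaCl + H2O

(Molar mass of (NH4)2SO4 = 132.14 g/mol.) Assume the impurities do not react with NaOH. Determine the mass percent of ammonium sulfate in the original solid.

n(NaOH) added = 0.03904 × 0.5006 = 0.01954 mol
n(HCl) used in back-titration = 0.02208 × 0.1263 = 2.789 × 10^-3 mol
n(NaOH) left over = 2.789 × 10^-3 mol (1:1 ratio)
n(NaOH) consumed by analyte = 0.01954 − 2.789 × 10^-3 = 0.01675 mol
From the 1:2 ratio, n((NH4)2SO4) = 1/2 × 0.01675 = 8.377 × 10^-3 mol
mass of (NH4)2SO4 = 8.377 × 10^-3 × 132.14 = 1.107 g
% (NH4)2SO4 = 1.107 / 1.915 × 100 = 57.81 %

57.81 %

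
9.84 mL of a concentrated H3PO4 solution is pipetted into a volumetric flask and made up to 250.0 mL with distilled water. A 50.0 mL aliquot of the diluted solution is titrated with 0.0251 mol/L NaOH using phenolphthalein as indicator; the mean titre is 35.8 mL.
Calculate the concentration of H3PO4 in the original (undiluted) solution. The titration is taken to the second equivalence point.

H3PO4 + 2 NaOH → Na2HPO4 + 2 H2O
n(NaOH) = 0.0358 × 0.0251 = 8.99 × 10^-4 mol
From the 1:2 ratio, n(H3PO4) in the aliquot = 1/2 × 8.99 × 10^-4 = 4.49 × 10^-4 mol
[H3PO4]_dilute = 4.49 × 10^-4 / 0.0500 = 0.00899 mol/L
Dilution factor = 250.0 / 9.84 = 25.41
[H3PO4]_stock = 0.00899 × 25.41 = 0.228 mol/L

0.228 mol/L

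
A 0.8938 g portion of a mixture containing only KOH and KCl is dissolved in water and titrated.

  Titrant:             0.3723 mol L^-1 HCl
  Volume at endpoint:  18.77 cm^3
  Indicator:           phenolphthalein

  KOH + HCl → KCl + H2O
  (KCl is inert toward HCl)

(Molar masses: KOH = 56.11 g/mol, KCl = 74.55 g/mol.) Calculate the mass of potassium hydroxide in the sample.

0.3921 g

n(HCl) = 0.01877 × 0.3723 = 6.988 × 10^-3 mol
Let x = n(KOH), y = n(KCl).
Titrant: 1x = 6.988 × 10^-3;  mass: 56.11x + 74.55y = 0.8938
Solving, x = 6.988 × 10^-3 mol, y = 6.730 × 10^-3 mol
mass of KOH = 6.988 × 10^-3 × 56.11 = 0.3921 g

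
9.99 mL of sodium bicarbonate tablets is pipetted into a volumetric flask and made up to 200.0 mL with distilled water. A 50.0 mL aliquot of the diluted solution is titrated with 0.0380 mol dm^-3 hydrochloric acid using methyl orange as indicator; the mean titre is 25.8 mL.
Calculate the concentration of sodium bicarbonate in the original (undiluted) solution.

NaHCO3 + HCl → NaCl + H2O + CO2
n(HCl) = 0.0258 × 0.0380 = 9.80 × 10^-4 mol
n(NaHCO3) in the aliquot = 9.80 × 10^-4 mol (1:1 ratio)
[NaHCO3]_dilute = 9.80 × 10^-4 / 0.0500 = 0.0196 mol/L
Dilution factor = 200.0 / 9.99 = 20.02
[NaHCO3]_stock = 0.0196 × 20.02 = 0.393 mol/L

0.393 mol/L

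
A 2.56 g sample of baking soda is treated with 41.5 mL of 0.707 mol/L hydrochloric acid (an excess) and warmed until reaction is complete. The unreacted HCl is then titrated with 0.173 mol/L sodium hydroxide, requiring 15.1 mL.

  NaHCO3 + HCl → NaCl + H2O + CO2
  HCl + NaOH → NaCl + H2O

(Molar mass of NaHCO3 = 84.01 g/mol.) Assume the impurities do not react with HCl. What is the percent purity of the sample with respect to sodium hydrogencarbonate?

87.7 %

n(HCl) added = 0.0415 × 0.707 = 0.0293 mol
n(NaOH) used in back-titration = 0.0151 × 0.173 = 2.61 × 10^-3 mol
n(HCl) left over = 2.61 × 10^-3 mol (1:1 ratio)
n(HCl) consumed by analyte = 0.0293 − 2.61 × 10^-3 = 0.0267 mol
n(NaHCO3) = 0.0267 mol (1:1 ratio)
mass of NaHCO3 = 0.0267 × 84.01 = 2.25 g
% NaHCO3 = 2.25 / 2.56 × 100 = 87.7 %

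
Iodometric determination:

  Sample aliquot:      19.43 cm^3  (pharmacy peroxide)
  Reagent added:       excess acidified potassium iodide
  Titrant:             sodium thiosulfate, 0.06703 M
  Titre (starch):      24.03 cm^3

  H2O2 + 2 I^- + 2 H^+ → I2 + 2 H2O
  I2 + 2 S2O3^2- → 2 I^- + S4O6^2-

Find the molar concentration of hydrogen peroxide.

0.04145 M

n(S2O3^2-) = 0.02403 × 0.06703 = 1.611 × 10^-3 mol
n(I2) = n(S2O3^2-)/2 = 8.054 × 10^-4 mol
n(H2O2) in the aliquot = 8.054 × 10^-4 mol (1:1 ratio)
[H2O2] = 8.054 × 10^-4 / 0.01943 = 0.04145 mol/L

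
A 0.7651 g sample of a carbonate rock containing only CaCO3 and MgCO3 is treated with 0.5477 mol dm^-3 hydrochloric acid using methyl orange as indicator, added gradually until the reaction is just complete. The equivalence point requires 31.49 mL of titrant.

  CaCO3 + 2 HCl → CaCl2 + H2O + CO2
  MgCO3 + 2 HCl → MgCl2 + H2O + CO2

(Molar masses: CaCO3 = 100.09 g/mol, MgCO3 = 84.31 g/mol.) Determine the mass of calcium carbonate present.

n(HCl) = 0.03149 × 0.5477 = 0.01725 mol
Let x = n(CaCO3), y = n(MgCO3).
Titrant: 2x + 2y = 0.01725;  mass: 100.09x + 84.31y = 0.7651
Solving, x = 2.411 × 10^-3 mol, y = 6.212 × 10^-3 mol
mass of CaCO3 = 2.411 × 10^-3 × 100.09 = 0.2413 g

0.2413 g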